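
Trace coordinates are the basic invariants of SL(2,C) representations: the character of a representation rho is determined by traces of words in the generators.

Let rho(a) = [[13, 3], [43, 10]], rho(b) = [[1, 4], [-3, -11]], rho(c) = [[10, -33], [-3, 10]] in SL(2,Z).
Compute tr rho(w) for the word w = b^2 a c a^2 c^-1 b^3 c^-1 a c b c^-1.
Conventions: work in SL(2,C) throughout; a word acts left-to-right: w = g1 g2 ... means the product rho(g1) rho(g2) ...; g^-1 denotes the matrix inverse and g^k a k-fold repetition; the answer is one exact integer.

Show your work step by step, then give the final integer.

26764957988853482726

rho(b) = [[1, 4], [-3, -11]]
... * rho(b) = [[1, 4], [-3, -11]]  ->  [[-11, -40], [30, 109]]
... * rho(a) = [[13, 3], [43, 10]]  ->  [[-1863, -433], [5077, 1180]]
... * rho(c) = [[10, -33], [-3, 10]]  ->  [[-17331, 57149], [47230, -155741]]
... * rho(a) = [[13, 3], [43, 10]]  ->  [[2232104, 519497], [-6082873, -1415720]]
... * rho(a) = [[13, 3], [43, 10]]  ->  [[51355723, 11891282], [-139953309, -32405819]]
... * rho(c^-1) = [[10, 33], [3, 10]]  ->  [[549231076, 1813651679], [-1496750547, -4942517387]]
... * rho(b) = [[1, 4], [-3, -11]]  ->  [[-4891723961, -17753244165], [13330801614, 48380689069]]
... * rho(b) = [[1, 4], [-3, -11]]  ->  [[48368008534, 175718789971], [-131811265593, -478864373303]]
... * rho(b) = [[1, 4], [-3, -11]]  ->  [[-478788361379, -1739434655545], [1304781854316, 4740263043961]]
... * rho(c^-1) = [[10, 33], [3, 10]]  ->  [[-10006187580425, -33194362480957], [27268607675043, 90460431632038]]
... * rho(a) = [[13, 3], [43, 10]]  ->  [[-1557438025226676, -361962187550845], [4244290459953193, 986410139345509]]
... * rho(c) = [[10, -33], [-3, 10]]  ->  [[-14488493689614225, 47775832956971858], [39483674181495403, -130197483785000279]]
... * rho(b) = [[1, 4], [-3, -11]]  ->  [[-157815992560529799, -583488137285147338], [430076125536496240, 1590107018360984681]]
... * rho(c^-1) = [[10, 33], [3, 10]]  ->  [[-3328624337460740004, -11042809127348956747], [9071082310447916443, 30093582326314222730]]
tr = -3328624337460740004 + 30093582326314222730 = 26764957988853482726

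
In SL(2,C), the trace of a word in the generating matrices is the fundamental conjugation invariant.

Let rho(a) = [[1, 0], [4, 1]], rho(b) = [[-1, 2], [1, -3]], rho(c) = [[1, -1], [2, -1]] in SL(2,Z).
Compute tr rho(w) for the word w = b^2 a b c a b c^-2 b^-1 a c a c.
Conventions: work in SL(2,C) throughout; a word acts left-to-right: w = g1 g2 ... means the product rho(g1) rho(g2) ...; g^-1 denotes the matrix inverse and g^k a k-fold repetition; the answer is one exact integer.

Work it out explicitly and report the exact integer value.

707

rho(b) = [[-1, 2], [1, -3]]
... * rho(b) = [[-1, 2], [1, -3]]  ->  [[3, -8], [-4, 11]]
... * rho(a) = [[1, 0], [4, 1]]  ->  [[-29, -8], [40, 11]]
... * rho(b) = [[-1, 2], [1, -3]]  ->  [[21, -34], [-29, 47]]
... * rho(c) = [[1, -1], [2, -1]]  ->  [[-47, 13], [65, -18]]
... * rho(a) = [[1, 0], [4, 1]]  ->  [[5, 13], [-7, -18]]
... * rho(b) = [[-1, 2], [1, -3]]  ->  [[8, -29], [-11, 40]]
... * rho(c^-1) = [[-1, 1], [-2, 1]]  ->  [[50, -21], [-69, 29]]
... * rho(c^-1) = [[-1, 1], [-2, 1]]  ->  [[-8, 29], [11, -40]]
... * rho(b^-1) = [[-3, -2], [-1, -1]]  ->  [[-5, -13], [7, 18]]
... * rho(a) = [[1, 0], [4, 1]]  ->  [[-57, -13], [79, 18]]
... * rho(c) = [[1, -1], [2, -1]]  ->  [[-83, 70], [115, -97]]
... * rho(a) = [[1, 0], [4, 1]]  ->  [[197, 70], [-273, -97]]
... * rho(c) = [[1, -1], [2, -1]]  ->  [[337, -267], [-467, 370]]
tr = 337 + 370 = 707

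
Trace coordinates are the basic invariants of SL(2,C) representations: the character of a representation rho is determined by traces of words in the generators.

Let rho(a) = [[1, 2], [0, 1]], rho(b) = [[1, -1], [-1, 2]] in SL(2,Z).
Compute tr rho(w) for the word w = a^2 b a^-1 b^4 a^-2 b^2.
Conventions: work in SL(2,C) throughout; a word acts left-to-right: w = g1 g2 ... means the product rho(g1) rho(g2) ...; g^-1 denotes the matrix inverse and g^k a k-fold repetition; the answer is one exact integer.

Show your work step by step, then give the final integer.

rho(a) = [[1, 2], [0, 1]]
... * rho(a) = [[1, 2], [0, 1]]  ->  [[1, 4], [0, 1]]
... * rho(b) = [[1, -1], [-1, 2]]  ->  [[-3, 7], [-1, 2]]
... * rho(a^-1) = [[1, -2], [0, 1]]  ->  [[-3, 13], [-1, 4]]
... * rho(b) = [[1, -1], [-1, 2]]  ->  [[-16, 29], [-5, 9]]
... * rho(b) = [[1, -1], [-1, 2]]  ->  [[-45, 74], [-14, 23]]
... * rho(b) = [[1, -1], [-1, 2]]  ->  [[-119, 193], [-37, 60]]
... * rho(b) = [[1, -1], [-1, 2]]  ->  [[-312, 505], [-97, 157]]
... * rho(a^-1) = [[1, -2], [0, 1]]  ->  [[-312, 1129], [-97, 351]]
... * rho(a^-1) = [[1, -2], [0, 1]]  ->  [[-312, 1753], [-97, 545]]
... * rho(b) = [[1, -1], [-1, 2]]  ->  [[-2065, 3818], [-642, 1187]]
... * rho(b) = [[1, -1], [-1, 2]]  ->  [[-5883, 9701], [-1829, 3016]]
tr = -5883 + 3016 = -2867

-2867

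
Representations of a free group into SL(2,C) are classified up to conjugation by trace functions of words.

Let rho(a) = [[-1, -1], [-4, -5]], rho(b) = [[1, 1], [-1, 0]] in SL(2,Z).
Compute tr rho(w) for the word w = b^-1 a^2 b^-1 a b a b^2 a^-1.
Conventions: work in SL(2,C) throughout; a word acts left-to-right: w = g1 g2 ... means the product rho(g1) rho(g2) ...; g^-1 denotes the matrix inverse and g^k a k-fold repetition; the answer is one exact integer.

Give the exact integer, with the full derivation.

-1234

rho(b^-1) = [[0, -1], [1, 1]]
... * rho(a) = [[-1, -1], [-4, -5]]  ->  [[4, 5], [-5, -6]]
... * rho(a) = [[-1, -1], [-4, -5]]  ->  [[-24, -29], [29, 35]]
... * rho(b^-1) = [[0, -1], [1, 1]]  ->  [[-29, -5], [35, 6]]
... * rho(a) = [[-1, -1], [-4, -5]]  ->  [[49, 54], [-59, -65]]
... * rho(b) = [[1, 1], [-1, 0]]  ->  [[-5, 49], [6, -59]]
... * rho(a) = [[-1, -1], [-4, -5]]  ->  [[-191, -240], [230, 289]]
... * rho(b) = [[1, 1], [-1, 0]]  ->  [[49, -191], [-59, 230]]
... * rho(b) = [[1, 1], [-1, 0]]  ->  [[240, 49], [-289, -59]]
... * rho(a^-1) = [[-5, 1], [4, -1]]  ->  [[-1004, 191], [1209, -230]]
tr = -1004 + -230 = -1234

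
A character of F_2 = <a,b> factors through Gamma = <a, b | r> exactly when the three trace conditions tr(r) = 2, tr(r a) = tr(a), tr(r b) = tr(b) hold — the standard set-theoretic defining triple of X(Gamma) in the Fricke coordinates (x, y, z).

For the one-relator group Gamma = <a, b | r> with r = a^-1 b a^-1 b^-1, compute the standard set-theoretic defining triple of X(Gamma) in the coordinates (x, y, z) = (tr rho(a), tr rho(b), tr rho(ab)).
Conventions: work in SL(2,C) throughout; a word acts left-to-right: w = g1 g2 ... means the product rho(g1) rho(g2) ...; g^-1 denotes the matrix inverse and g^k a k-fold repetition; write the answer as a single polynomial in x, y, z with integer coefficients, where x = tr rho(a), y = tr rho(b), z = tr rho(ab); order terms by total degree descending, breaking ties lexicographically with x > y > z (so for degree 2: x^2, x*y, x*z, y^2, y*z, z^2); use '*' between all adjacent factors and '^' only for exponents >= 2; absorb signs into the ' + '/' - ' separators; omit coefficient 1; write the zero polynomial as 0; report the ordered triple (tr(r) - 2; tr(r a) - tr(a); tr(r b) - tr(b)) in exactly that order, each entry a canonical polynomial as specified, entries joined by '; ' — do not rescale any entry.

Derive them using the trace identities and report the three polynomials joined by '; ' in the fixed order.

x*y*z - y^2 - z^2; 0; x^2*y - x*z - 2*y

apply: trace(a^-1) = trace(a) = x
trace(a b a) = trace(a)*trace(b a) - trace(b)  (reduce the a square) = x*z - y
apply: trace(a b a b) = trace(b a)*trace(b a) - trace(1)  (split on b) = z^2 - 2
use: trace(b^-1 a b a) = trace(a b a)*trace(b) - trace(a b a b)  (eliminate b^-1) = x*y*z - y^2 - z^2 + 2
trace(b a^-1 b^-1 a) = trace(b^-1 a b)*trace(a) - trace(b^-1 a b a)  (eliminate a^-1) = -x*y*z + x^2 + y^2 + z^2 - 2
trace(a^-1 b a^-1 b^-1) = trace(b a^-1 b^-1)*trace(a) - trace(b a^-1 b^-1 a)  (eliminate a^-1) = x*y*z - y^2 - z^2 + 2
trace(b a^-1) = trace(b)*trace(a) - trace(b a) = x*y - z
trace(a^-1 b a^-1) = trace(b a^-1)*trace(a) - trace(b) = x^2*y - x*z - y
assemble the triple (trace(r) - 2; trace(r a) - x; trace(r b) - y)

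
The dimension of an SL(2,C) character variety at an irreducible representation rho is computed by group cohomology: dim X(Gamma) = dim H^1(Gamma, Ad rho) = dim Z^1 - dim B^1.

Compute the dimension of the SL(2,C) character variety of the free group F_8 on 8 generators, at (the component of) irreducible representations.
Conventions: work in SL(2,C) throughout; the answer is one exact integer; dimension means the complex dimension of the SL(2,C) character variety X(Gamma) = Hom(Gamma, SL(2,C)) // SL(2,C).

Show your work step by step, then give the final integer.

21

The free group F_8: 8 generators, no relators.
Z^1(Gamma, Ad rho) = (sl_2)^8: a cocycle is a free choice of one sl_2 vector per generator, so dim Z^1 = 3*8 = 24.
dim B^1 = 3: the coboundary map is injective because an irreducible image has centralizer 0 in sl_2.
dim H^1 = 24 - 3 = 21, which is dim X.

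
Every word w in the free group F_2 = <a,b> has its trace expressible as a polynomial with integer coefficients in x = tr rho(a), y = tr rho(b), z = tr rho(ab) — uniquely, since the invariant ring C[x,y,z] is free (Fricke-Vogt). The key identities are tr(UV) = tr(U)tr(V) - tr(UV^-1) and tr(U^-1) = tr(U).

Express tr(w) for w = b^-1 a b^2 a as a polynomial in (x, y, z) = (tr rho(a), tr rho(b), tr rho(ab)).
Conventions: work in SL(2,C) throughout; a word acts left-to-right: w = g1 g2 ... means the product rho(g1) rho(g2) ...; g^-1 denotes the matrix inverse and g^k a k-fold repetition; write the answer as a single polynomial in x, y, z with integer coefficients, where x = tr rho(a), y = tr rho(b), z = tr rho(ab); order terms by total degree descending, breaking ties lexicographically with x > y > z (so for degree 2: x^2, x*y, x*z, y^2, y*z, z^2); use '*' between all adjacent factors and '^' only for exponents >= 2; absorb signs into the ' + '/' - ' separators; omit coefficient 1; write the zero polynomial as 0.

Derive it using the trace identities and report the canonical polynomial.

x*y^2*z - x^2*y - y^3 - y*z^2 + x*z + 3*y

tr(a^2 b) = tr(a) tr(b a) - tr(b) = x*z - y
tr(a^2) = tr(a) tr(a) - tr(1) = x^2 - 2
tr(a b^2 a) = tr(b) tr(a^2 b) - tr(a^2) = x*y*z - x^2 - y^2 + 2
so tr(a b a b) = tr(b a) tr(b a) - tr(1)   [split at repeated b] = z^2 - 2
tr(a b^2 a b) = tr(b) tr(a b a b) - tr(a b a) = y*z^2 - x*z - y
tr(b^-1 a b^2 a) = tr(a b^2 a) tr(b) - tr(a b^2 a b) = x*y^2*z - x^2*y - y^3 - y*z^2 + x*z + 3*y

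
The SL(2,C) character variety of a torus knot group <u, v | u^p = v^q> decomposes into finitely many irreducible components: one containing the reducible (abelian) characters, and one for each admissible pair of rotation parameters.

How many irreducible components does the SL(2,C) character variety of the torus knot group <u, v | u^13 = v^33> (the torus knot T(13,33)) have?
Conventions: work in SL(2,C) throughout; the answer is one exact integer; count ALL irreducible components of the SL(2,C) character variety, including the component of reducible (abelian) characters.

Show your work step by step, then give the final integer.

193

For T(13,33): irreducibility forces the central element u^13 = v^33 to one of +I, -I.
This locks tr(u) to 2*cos(pi*alpha/13), alpha in 1..12, and tr(v) to 2*cos(pi*beta/33), beta in 1..32, on each component of irreducible characters.
Consistency of u^13 = (-1)^alpha I with v^33 = (-1)^beta I forces alpha = beta (mod 2).
Enumerate parity-matched pairs: 6*16 odd-odd plus 6*16 even-even gives 192.
That is 192 components of irreducible characters, and with the reducible (abelian) component the total is 193.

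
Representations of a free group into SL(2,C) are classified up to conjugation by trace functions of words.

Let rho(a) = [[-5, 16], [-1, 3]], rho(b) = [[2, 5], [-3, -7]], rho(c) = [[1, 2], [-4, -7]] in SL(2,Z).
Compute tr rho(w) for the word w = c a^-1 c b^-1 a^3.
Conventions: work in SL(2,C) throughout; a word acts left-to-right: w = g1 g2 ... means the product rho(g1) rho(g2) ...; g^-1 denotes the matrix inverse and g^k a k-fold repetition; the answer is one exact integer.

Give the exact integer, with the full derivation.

43833

rho(c) = [[1, 2], [-4, -7]]
... * rho(a^-1) = [[3, -16], [1, -5]]  ->  [[5, -26], [-19, 99]]
... * rho(c) = [[1, 2], [-4, -7]]  ->  [[109, 192], [-415, -731]]
... * rho(b^-1) = [[-7, -5], [3, 2]]  ->  [[-187, -161], [712, 613]]
... * rho(a) = [[-5, 16], [-1, 3]]  ->  [[1096, -3475], [-4173, 13231]]
... * rho(a) = [[-5, 16], [-1, 3]]  ->  [[-2005, 7111], [7634, -27075]]
... * rho(a) = [[-5, 16], [-1, 3]]  ->  [[2914, -10747], [-11095, 40919]]
tr = 2914 + 40919 = 43833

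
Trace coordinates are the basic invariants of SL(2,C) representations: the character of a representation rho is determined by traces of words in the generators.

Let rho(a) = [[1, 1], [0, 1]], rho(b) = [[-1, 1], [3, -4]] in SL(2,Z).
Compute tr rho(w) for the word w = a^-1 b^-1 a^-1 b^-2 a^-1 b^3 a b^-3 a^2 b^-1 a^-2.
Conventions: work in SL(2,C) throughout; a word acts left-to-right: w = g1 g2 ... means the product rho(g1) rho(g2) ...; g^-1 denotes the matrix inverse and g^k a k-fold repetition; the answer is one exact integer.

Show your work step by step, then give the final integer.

rho(a^-1) = [[1, -1], [0, 1]]
... * rho(b^-1) = [[-4, -1], [-3, -1]]  ->  [[-1, 0], [-3, -1]]
... * rho(a^-1) = [[1, -1], [0, 1]]  ->  [[-1, 1], [-3, 2]]
... * rho(b^-1) = [[-4, -1], [-3, -1]]  ->  [[1, 0], [6, 1]]
... * rho(b^-1) = [[-4, -1], [-3, -1]]  ->  [[-4, -1], [-27, -7]]
... * rho(a^-1) = [[1, -1], [0, 1]]  ->  [[-4, 3], [-27, 20]]
... * rho(b) = [[-1, 1], [3, -4]]  ->  [[13, -16], [87, -107]]
... * rho(b) = [[-1, 1], [3, -4]]  ->  [[-61, 77], [-408, 515]]
... * rho(b) = [[-1, 1], [3, -4]]  ->  [[292, -369], [1953, -2468]]
... * rho(a) = [[1, 1], [0, 1]]  ->  [[292, -77], [1953, -515]]
... * rho(b^-1) = [[-4, -1], [-3, -1]]  ->  [[-937, -215], [-6267, -1438]]
... * rho(b^-1) = [[-4, -1], [-3, -1]]  ->  [[4393, 1152], [29382, 7705]]
... * rho(b^-1) = [[-4, -1], [-3, -1]]  ->  [[-21028, -5545], [-140643, -37087]]
... * rho(a) = [[1, 1], [0, 1]]  ->  [[-21028, -26573], [-140643, -177730]]
... * rho(a) = [[1, 1], [0, 1]]  ->  [[-21028, -47601], [-140643, -318373]]
... * rho(b^-1) = [[-4, -1], [-3, -1]]  ->  [[226915, 68629], [1517691, 459016]]
... * rho(a^-1) = [[1, -1], [0, 1]]  ->  [[226915, -158286], [1517691, -1058675]]
... * rho(a^-1) = [[1, -1], [0, 1]]  ->  [[226915, -385201], [1517691, -2576366]]
tr = 226915 + -2576366 = -2349451

-2349451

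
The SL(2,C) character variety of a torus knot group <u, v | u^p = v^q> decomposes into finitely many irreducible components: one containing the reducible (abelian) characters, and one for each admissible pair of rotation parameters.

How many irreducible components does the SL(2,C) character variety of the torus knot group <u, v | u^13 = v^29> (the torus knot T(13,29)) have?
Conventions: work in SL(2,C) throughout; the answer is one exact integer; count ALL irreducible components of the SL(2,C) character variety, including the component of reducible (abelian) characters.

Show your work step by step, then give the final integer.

169

In the torus knot group T(13,29), u^13 = v^29 is central, so an irreducible representation sends it to +I or -I (Schur).
On an irreducible component, tr(u) is locked at 2*cos(pi*alpha/13) for some alpha in 1..12, and tr(v) at 2*cos(pi*beta/29) for some beta in 1..28.
Consistency of u^13 = (-1)^alpha I with v^29 = (-1)^beta I forces alpha = beta (mod 2).
count pairs: odd alpha (6 choices) x odd beta (14), plus even alpha (6) x even beta (14): 6*14 + 6*14 = 168.
That is 168 components of irreducible characters, and with the reducible (abelian) component the total is 169.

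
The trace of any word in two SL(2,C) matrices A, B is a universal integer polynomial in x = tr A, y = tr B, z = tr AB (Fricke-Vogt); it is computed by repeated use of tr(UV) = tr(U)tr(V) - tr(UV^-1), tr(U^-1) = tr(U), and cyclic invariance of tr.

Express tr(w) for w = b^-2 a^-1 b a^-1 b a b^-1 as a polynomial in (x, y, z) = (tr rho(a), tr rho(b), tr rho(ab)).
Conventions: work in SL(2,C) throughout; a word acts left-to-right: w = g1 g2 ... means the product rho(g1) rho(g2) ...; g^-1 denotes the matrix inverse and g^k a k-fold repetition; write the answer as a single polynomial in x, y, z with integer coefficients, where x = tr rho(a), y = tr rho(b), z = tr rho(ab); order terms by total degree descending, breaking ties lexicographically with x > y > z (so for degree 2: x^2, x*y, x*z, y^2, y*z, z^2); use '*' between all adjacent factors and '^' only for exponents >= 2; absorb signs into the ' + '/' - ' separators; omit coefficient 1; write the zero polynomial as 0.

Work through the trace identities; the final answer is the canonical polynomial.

-x^2*y^4*z + x^3*y^3 + x*y^5 + 2*x*y^3*z^2 - y^4*z - y^2*z^3 - x^3*y - 5*x*y^3 - 2*x*y*z^2 + x^2*z + 5*y^2*z + z^3 + 4*x*y - 3*z

tr(b a b) = tr(b) * tr(a b) - tr(a)   [square of b] = y*z - x
and tr(b a b a) = tr(b a) * tr(b a) - tr(1)   [split at a repeated b] = z^2 - 2
and tr(a^-1 b a b) = tr(b a b) * tr(a) - tr(b a b a)   [inverse elimination on a] = x*y*z - x^2 - z^2 + 2
next, tr(a^-1 b a b^-1) = tr(a^-1 b a) * tr(b) - tr(a^-1 b a b)   [inverse elimination on b] = -x*y*z + x^2 + y^2 + z^2 - 2
next, tr(a^2 b) = tr(a) * tr(b a) - tr(b)   [square of a] = x*z - y
next, tr(a^2) = tr(a) * tr(a) - tr(1)   [square of a] = x^2 - 2
next, tr(a b^2 a) = tr(b) * tr(a^2 b) - tr(a^2)   [square of b] = x*y*z - x^2 - y^2 + 2
next, tr(a b^2 a b) = tr(b) * tr(a b a b) - tr(a b a)   [square of b] = y*z^2 - x*z - y
next, tr(b a b^-1 a b) = tr(a b^2 a) * tr(b) - tr(a b^2 a b)   [inverse elimination on b] = x*y^2*z - x^2*y - y^3 - y*z^2 + x*z + 3*y
tr(a b a b a) = tr(a) * tr(b a b a) - tr(b a b)   [square of a] = x*z^2 - y*z - x
tr(a b a b a b) = tr(b a b a) * tr(b a) - tr(a b)   [split at a repeated b] = z^3 - 3*z
tr(b a b^-1 a b a) = tr(a b a b a) * tr(b) - tr(a b a b a b)   [inverse elimination on b] = x*y*z^2 - y^2*z - z^3 - x*y + 3*z
next, tr(b^-1 a b a^-1 b a) = tr(b a b^-1 a b) * tr(a) - tr(b a b^-1 a b a)   [inverse elimination on a] = x^2*y^2*z - x^3*y - x*y^3 - 2*x*y*z^2 + x^2*z + y^2*z + z^3 + 4*x*y - 3*z
tr(a b a^-1 b a) = tr(b a^2 b) * tr(a) - tr(b a^2 b a)   [inverse elimination on a] = x^2*y*z - x^3 - x*y^2 - x*z^2 + y*z + 3*x
tr(b a^-1 b a b^-2 a) = tr(b^-1 a b a^-1 b a) * tr(b) - tr(b^-1 a b a^-1 b a b)   [inverse elimination on b] = x^2*y^3*z - x^3*y^2 - x*y^4 - 2*x*y^2*z^2 + y^3*z + y*z^3 + x^3 + 5*x*y^2 + x*z^2 - 4*y*z - 3*x
tr(b^-2 a^-1 b a^-1 b a) = tr(b a^-1 b a b^-2) * tr(a) - tr(b a^-1 b a b^-2 a)   [inverse elimination on a] = -x^2*y^3*z + x^3*y^2 + x*y^4 + 2*x*y^2*z^2 - x^2*y*z - y^3*z - y*z^3 - 4*x*y^2 + 4*y*z + x
tr(b^2) = tr(b) * tr(b) - tr(1)   [square of b] = y^2 - 2
next, tr(b a^-1 b) = tr(b^2) * tr(a) - tr(b^2 a)   [inverse elimination on a] = x*y^2 - y*z - x
and tr(b a b^2) = tr(b) * tr(b a b) - tr(b a)   [square of b] = y^2*z - x*y - z
next, tr(b a^-1 b a b) = tr(b a b^2) * tr(a) - tr(b a b^2 a)   [inverse elimination on a] = x*y^2*z - x^2*y - y*z^2 + y
next, tr(b a^-1 b a b a) = tr(b a b a b) * tr(a) - tr(b a b a b a)   [inverse elimination on a] = x*y*z^2 - x^2*z - z^3 - x*y + 3*z
next, tr(a^-1 b a^-1 b a b) = tr(b a^-1 b a b) * tr(a) - tr(b a^-1 b a b a)   [inverse elimination on a] = x^2*y^2*z - x^3*y - 2*x*y*z^2 + x^2*z + z^3 + 2*x*y - 3*z
and tr(b^-1 a^-1 b a^-1 b a) = tr(a^-1 b a^-1 b a) * tr(b) - tr(a^-1 b a^-1 b a b)   [inverse elimination on b] = -x^2*y^2*z + x^3*y + x*y^3 + 2*x*y*z^2 - x^2*z - y^2*z - z^3 - 3*x*y + 3*z
and tr(b^-2 a^-1 b a^-1 b a b^-1) = tr(b^-2 a^-1 b a^-1 b a) * tr(b) - tr(b^-2 a^-1 b a^-1 b a b)   [inverse elimination on b] = -x^2*y^4*z + x^3*y^3 + x*y^5 + 2*x*y^3*z^2 - y^4*z - y^2*z^3 - x^3*y - 5*x*y^3 - 2*x*y*z^2 + x^2*z + 5*y^2*z + z^3 + 4*x*y - 3*z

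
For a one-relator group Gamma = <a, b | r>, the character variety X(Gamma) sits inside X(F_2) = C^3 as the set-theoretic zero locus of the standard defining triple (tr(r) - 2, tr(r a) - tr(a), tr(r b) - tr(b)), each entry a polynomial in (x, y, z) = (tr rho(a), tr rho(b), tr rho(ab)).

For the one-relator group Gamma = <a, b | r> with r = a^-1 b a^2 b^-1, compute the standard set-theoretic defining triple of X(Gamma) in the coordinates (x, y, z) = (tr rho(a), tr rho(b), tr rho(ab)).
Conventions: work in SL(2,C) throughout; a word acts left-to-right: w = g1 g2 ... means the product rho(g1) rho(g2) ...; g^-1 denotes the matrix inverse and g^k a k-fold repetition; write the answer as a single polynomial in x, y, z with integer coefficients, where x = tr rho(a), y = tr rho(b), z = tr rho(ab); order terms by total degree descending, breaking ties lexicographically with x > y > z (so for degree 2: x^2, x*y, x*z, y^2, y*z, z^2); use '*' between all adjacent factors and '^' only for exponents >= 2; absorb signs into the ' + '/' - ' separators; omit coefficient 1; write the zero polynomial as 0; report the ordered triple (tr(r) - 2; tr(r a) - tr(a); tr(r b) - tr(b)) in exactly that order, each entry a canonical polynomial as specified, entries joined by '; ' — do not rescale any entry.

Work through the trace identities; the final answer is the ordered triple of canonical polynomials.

-x^2*y*z + x^3 + x*y^2 + x*z^2 - 3*x - 2; x^2 - x - 2; -y + z

tr(a^2) = tr(a) * tr(a) - tr(1) = x^2 - 2
tr(a b a) = tr(a) * tr(b a) - tr(b) = x*z - y
tr(a b a^2) = tr(a) * tr(a b a) - tr(a b) = x^2*z - x*y - z
tr(b a b a) = tr(b a) * tr(b a) - tr(1)   [split at repeated b] = z^2 - 2
tr(b a b) = tr(b) * tr(a b) - tr(a) = y*z - x
tr(a b a^2 b) = tr(a) * tr(b a b a) - tr(b a b) = x*z^2 - y*z - x
tr(b a^2 b^-1 a) = tr(a b a^2) * tr(b) - tr(a b a^2 b) = x^2*y*z - x*y^2 - x*z^2 + x
tr(a^-1 b a^2 b^-1) = tr(b a^2 b^-1) * tr(a) - tr(b a^2 b^-1 a) = -x^2*y*z + x^3 + x*y^2 + x*z^2 - 3*x
assemble the triple (tr(r) - 2; tr(r a) - x; tr(r b) - y)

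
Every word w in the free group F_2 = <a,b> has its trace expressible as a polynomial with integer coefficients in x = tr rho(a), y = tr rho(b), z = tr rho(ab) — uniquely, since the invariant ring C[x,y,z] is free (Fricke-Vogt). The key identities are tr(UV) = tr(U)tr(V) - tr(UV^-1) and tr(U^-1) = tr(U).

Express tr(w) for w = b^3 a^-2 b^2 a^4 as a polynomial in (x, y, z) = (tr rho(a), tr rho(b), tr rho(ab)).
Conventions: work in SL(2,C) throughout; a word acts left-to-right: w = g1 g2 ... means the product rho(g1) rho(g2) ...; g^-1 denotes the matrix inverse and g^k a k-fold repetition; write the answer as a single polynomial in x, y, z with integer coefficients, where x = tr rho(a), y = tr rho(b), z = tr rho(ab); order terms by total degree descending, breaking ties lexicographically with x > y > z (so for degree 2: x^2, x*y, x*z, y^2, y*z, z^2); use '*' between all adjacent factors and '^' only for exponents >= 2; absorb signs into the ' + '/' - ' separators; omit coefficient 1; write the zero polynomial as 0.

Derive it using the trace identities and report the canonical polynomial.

x^5*y^4*z - x^6*y^3 - x^4*y^5 - x^4*y^3*z^2 - x^5*y^2*z - 2*x^3*y^4*z + x^6*y + 7*x^4*y^3 + x^4*y*z^2 + 2*x^2*y^5 + 2*x^2*y^3*z^2 + 2*x^3*y^2*z + x*y^4*z - 6*x^4*y - 11*x^2*y^3 - 2*x^2*y*z^2 - y^5 - 3*x*y^2*z + 10*x^2*y + 5*y^3 + x*z - 5*y

next, tr(b a b) = tr(b) * tr(a b) - tr(a)   [square of b] = y*z - x
tr(b a b^2) = tr(b) * tr(b a b) - tr(b a)   [square of b] = y^2*z - x*y - z
and tr(b^4 a) = tr(b) * tr(b a b^2) - tr(b a b)   [square of b] = y^3*z - x*y^2 - 2*y*z + x
next, tr(b^2) = tr(b) * tr(b) - tr(1)   [square of b] = y^2 - 2
next, tr(b^3) = tr(b) * tr(b^2) - tr(b)   [square of b] = y^3 - 3*y
tr(b^4) = tr(b) * tr(b^3) - tr(b^2)   [square of b] = y^4 - 4*y^2 + 2
next, tr(b^4 a^2) = tr(a) * tr(b^4 a) - tr(b^4)   [square of a] = x*y^3*z - x^2*y^2 - y^4 - 2*x*y*z + x^2 + 4*y^2 - 2
and tr(b^4 a^3) = tr(a) * tr(b^4 a^2) - tr(b^4 a)   [square of a] = x^2*y^3*z - x^3*y^2 - x*y^4 - 2*x^2*y*z - y^3*z + x^3 + 5*x*y^2 + 2*y*z - 3*x
tr(b^2 a^4 b^2) = tr(a) * tr(b^4 a^3) - tr(b^4 a^2)   [square of a] = x^3*y^3*z - x^4*y^2 - x^2*y^4 - 2*x^3*y*z - 2*x*y^3*z + x^4 + 6*x^2*y^2 + y^4 + 4*x*y*z - 4*x^2 - 4*y^2 + 2
next, tr(a^2 b) = tr(a) * tr(b a) - tr(b)   [square of a] = x*z - y
and tr(a^2) = tr(a) * tr(a) - tr(1)   [square of a] = x^2 - 2
tr(a^2 b^2) = tr(b) * tr(a^2 b) - tr(a^2)   [square of b] = x*y*z - x^2 - y^2 + 2
tr(a b^3 a) = tr(b) * tr(a^2 b^2) - tr(a^2 b)   [square of b] = x*y^2*z - x^2*y - y^3 - x*z + 3*y
next, tr(a^2 b^3 a) = tr(a) * tr(a b^3 a) - tr(a b^3)   [square of a] = x^2*y^2*z - x^3*y - x*y^3 - x^2*z - y^2*z + 4*x*y + z
and tr(b^2 a^4 b) = tr(a) * tr(a^2 b^3 a) - tr(a^2 b^3)   [square of a] = x^3*y^2*z - x^4*y - x^2*y^3 - x^3*z - 2*x*y^2*z + 5*x^2*y + y^3 + 2*x*z - 3*y
and tr(b^2 a^4 b^3) = tr(b) * tr(b^2 a^4 b^2) - tr(b^2 a^4 b)   [square of b] = x^3*y^4*z - x^4*y^3 - x^2*y^5 - 3*x^3*y^2*z - 2*x*y^4*z + 2*x^4*y + 7*x^2*y^3 + y^5 + x^3*z + 6*x*y^2*z - 9*x^2*y - 5*y^3 - 2*x*z + 5*y
tr(b a b a) = tr(b a) * tr(b a) - tr(1)   [split at a repeated b] = z^2 - 2
tr(a b a^2 b) = tr(a) * tr(b a b a) - tr(b a b)   [square of a] = x*z^2 - y*z - x
tr(a b a^2) = tr(a) * tr(b a^2) - tr(b a)   [square of a] = x^2*z - x*y - z
and tr(a b a^2 b^2) = tr(b) * tr(a b a^2 b) - tr(a b a^2)   [square of b] = x*y*z^2 - x^2*z - y^2*z + z
tr(a b^3 a b a) = tr(b) * tr(a b a^2 b^2) - tr(a b a^2 b)   [square of b] = x*y^2*z^2 - x^2*y*z - y^3*z - x*z^2 + 2*y*z + x
next, tr(b a b a b) = tr(b) * tr(a b a b) - tr(a b a)   [square of b] = y*z^2 - x*z - y
tr(a b^3 a b) = tr(b) * tr(b a b a b) - tr(b a b a)   [square of b] = y^2*z^2 - x*y*z - y^2 - z^2 + 2
tr(a^3 b^3 a b) = tr(a) * tr(a b^3 a b a) - tr(a b^3 a b)   [square of a] = x^2*y^2*z^2 - x^3*y*z - x*y^3*z - x^2*z^2 - y^2*z^2 + 3*x*y*z + x^2 + y^2 + z^2 - 2
tr(b^3 a b^2 a^3) = tr(b) * tr(a^3 b^3 a b) - tr(a^3 b^3 a)   [square of b] = x^2*y^3*z^2 - 2*x^3*y^2*z - x*y^4*z + x^4*y + x^2*y^3 - x^2*y*z^2 - y^3*z^2 + x^3*z + 5*x*y^2*z - 4*x^2*y + y*z^2 - 2*x*z + y
tr(b^3 a b^2 a^2) = tr(b) * tr(a^2 b^3 a b) - tr(a^2 b^3 a)   [square of b] = x*y^3*z^2 - 2*x^2*y^2*z - y^4*z + x^3*y + x*y^3 - x*y*z^2 + x^2*z + 3*y^2*z - 3*x*y - z
tr(b^2 a^4 b^3 a) = tr(a) * tr(b^3 a b^2 a^3) - tr(b^3 a b^2 a^2)   [square of a] = x^3*y^3*z^2 - 2*x^4*y^2*z - x^2*y^4*z + x^5*y + x^3*y^3 - x^3*y*z^2 - 2*x*y^3*z^2 + x^4*z + 7*x^2*y^2*z + y^4*z - 5*x^3*y - x*y^3 + 2*x*y*z^2 - 3*x^2*z - 3*y^2*z + 4*x*y + z
next, tr(a^-1 b^2 a^4 b^3) = tr(b^2 a^4 b^3) * tr(a) - tr(b^2 a^4 b^3 a)   [inverse elimination on a] = x^4*y^4*z - x^5*y^3 - x^3*y^5 - x^3*y^3*z^2 - x^4*y^2*z - x^2*y^4*z + x^5*y + 6*x^3*y^3 + x^3*y*z^2 + x*y^5 + 2*x*y^3*z^2 - x^2*y^2*z - y^4*z - 4*x^3*y - 4*x*y^3 - 2*x*y*z^2 + x^2*z + 3*y^2*z + x*y - z
next, tr(b^3 a^-2 b^2 a^4) = tr(a^-1 b^2 a^4 b^3) * tr(a) - tr(a^-1 b^2 a^4 b^3 a)   [inverse elimination on a] = x^5*y^4*z - x^6*y^3 - x^4*y^5 - x^4*y^3*z^2 - x^5*y^2*z - 2*x^3*y^4*z + x^6*y + 7*x^4*y^3 + x^4*y*z^2 + 2*x^2*y^5 + 2*x^2*y^3*z^2 + 2*x^3*y^2*z + x*y^4*z - 6*x^4*y - 11*x^2*y^3 - 2*x^2*y*z^2 - y^5 - 3*x*y^2*z + 10*x^2*y + 5*y^3 + x*z - 5*y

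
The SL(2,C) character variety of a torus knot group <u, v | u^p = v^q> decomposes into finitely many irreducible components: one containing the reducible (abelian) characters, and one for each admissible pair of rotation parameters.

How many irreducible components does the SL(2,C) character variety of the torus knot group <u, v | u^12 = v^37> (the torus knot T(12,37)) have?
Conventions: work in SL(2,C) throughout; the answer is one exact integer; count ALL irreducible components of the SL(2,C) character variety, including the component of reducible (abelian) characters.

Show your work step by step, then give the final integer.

In the torus knot group T(12,37), u^12 = v^37 is central, so an irreducible representation sends it to +I or -I (Schur).
So on each irreducible component the traces are pinned: tr(u) = 2*cos(pi*alpha/12) with 1 <= alpha <= 11, tr(v) = 2*cos(pi*beta/37) with 1 <= beta <= 36.
The two central values (-1)^alpha I and (-1)^beta I must be the same matrix, so alpha and beta share a parity.
Counting: 6 odd alphas x 18 odd betas + 5 even alphas x 18 even betas = 108 + 90 = 198.
components with irreducible characters: 198; plus the single component of reducible (abelian) characters: total 199.

199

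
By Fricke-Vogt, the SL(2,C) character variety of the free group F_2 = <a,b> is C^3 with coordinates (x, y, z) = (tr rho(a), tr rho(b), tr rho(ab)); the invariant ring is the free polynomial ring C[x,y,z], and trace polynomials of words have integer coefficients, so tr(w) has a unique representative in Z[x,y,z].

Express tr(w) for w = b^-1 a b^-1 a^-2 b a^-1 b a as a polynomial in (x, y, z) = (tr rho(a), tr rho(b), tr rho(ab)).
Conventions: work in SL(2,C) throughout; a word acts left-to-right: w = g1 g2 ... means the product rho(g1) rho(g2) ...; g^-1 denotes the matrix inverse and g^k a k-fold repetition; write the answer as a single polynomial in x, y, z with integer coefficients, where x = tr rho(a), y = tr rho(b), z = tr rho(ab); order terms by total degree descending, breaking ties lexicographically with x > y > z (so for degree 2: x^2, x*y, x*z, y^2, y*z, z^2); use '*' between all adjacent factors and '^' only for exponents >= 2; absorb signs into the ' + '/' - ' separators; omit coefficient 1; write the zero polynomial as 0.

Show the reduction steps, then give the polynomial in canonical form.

tr(b a b) = tr(b) tr(a b) - tr(a)   [square of b] = y*z - x
tr(b^3 a) = tr(b) tr(b a b) - tr(b a)   [square of b] = y^2*z - x*y - z
tr(b^2) = tr(b) tr(b) - tr(1)   [square of b] = y^2 - 2
tr(b^3) = tr(b) tr(b^2) - tr(b)   [square of b] = y^3 - 3*y
tr(b a^2 b^2) = tr(a) tr(b^3 a) - tr(b^3)   [square of a] = x*y^2*z - x^2*y - y^3 - x*z + 3*y
next, tr(b a b a) = tr(b a) tr(b a) - tr(1)   [split at a repeated b] = z^2 - 2
next, tr(a b a^2 b) = tr(a) tr(b a b a) - tr(b a b)   [square of a] = x*z^2 - y*z - x
tr(b a^2) = tr(a) tr(b a) - tr(b)   [square of a] = x*z - y
and tr(a b a^2) = tr(a) tr(b a^2) - tr(b a)   [square of a] = x^2*z - x*y - z
tr(b a^2 b^2 a) = tr(b) tr(a b a^2 b) - tr(a b a^2)   [square of b] = x*y*z^2 - x^2*z - y^2*z + z
and tr(a b^2 a^-1 b a) = tr(b a^2 b^2) tr(a) - tr(b a^2 b^2 a)   [inverse elimination on a] = x^2*y^2*z - x^3*y - x*y^3 - x*y*z^2 + y^2*z + 3*x*y - z
tr(a b a b^2) = tr(b) tr(a b a b) - tr(a b a)   [square of b] = y*z^2 - x*z - y
and tr(b a b a b^2) = tr(b) tr(a b a b^2) - tr(a b a b)   [square of b] = y^2*z^2 - x*y*z - y^2 - z^2 + 2
tr(a b a b a b) = tr(a b a b) tr(a b) - tr(b a)   [split at a repeated a] = z^3 - 3*z
tr(b a b a b^2 a) = tr(b) tr(a b a b a b) - tr(a b a b a)   [square of b] = y*z^3 - x*z^2 - 2*y*z + x
next, tr(a b^2 a^-1 b a b) = tr(b a b a b^2) tr(a) - tr(b a b a b^2 a)   [inverse elimination on a] = x*y^2*z^2 - x^2*y*z - y*z^3 - x*y^2 + 2*y*z + x
and tr(b a^-1 b a b^-1 a b) = tr(a b^2 a^-1 b a) tr(b) - tr(a b^2 a^-1 b a b)   [inverse elimination on b] = x^2*y^3*z - x^3*y^2 - x*y^4 - 2*x*y^2*z^2 + x^2*y*z + y^3*z + y*z^3 + 4*x*y^2 - 3*y*z - x
and tr(a b a b^2 a) = tr(b) tr(a^2 b a b) - tr(a^2 b a)   [square of b] = x*y*z^2 - x^2*z - y^2*z + z
tr(b a b^-1 a b a b) = tr(a b a b^2 a) tr(b) - tr(a b a b^2 a b)   [inverse elimination on b] = x*y^2*z^2 - x^2*y*z - y^3*z - y*z^3 + x*z^2 + 3*y*z - x
tr(a b a b a b a) = tr(a) tr(b a b a b a) - tr(b a b a b)   [square of a] = x*z^3 - y*z^2 - 2*x*z + y
next, tr(a b a b a b a b) = tr(b a b a b a) tr(b a) - tr(a b a b)   [split at a repeated b] = z^4 - 4*z^2 + 2
tr(b a b^-1 a b a b a) = tr(a b a b a b a) tr(b) - tr(a b a b a b a b)   [inverse elimination on b] = x*y*z^3 - y^2*z^2 - z^4 - 2*x*y*z + y^2 + 4*z^2 - 2
tr(b a^-1 b a b^-1 a b a) = tr(b a b^-1 a b a b) tr(a) - tr(b a b^-1 a b a b a)   [inverse elimination on a] = x^2*y^2*z^2 - x^3*y*z - x*y^3*z - 2*x*y*z^3 + x^2*z^2 + y^2*z^2 + z^4 + 5*x*y*z - x^2 - y^2 - 4*z^2 + 2
tr(a^-1 b a^-1 b a b^-1 a b) = tr(b a^-1 b a b^-1 a b) tr(a) - tr(b a^-1 b a b^-1 a b a)   [inverse elimination on a] = x^3*y^3*z - x^4*y^2 - x^2*y^4 - 3*x^2*y^2*z^2 + 2*x^3*y*z + 2*x*y^3*z + 3*x*y*z^3 + 4*x^2*y^2 - x^2*z^2 - y^2*z^2 - z^4 - 8*x*y*z + y^2 + 4*z^2 - 2
and tr(b a^-1 b a b^-1 a b^-1 a^-1) = tr(a^-1 b a^-1 b a b^-1 a) tr(b) - tr(a^-1 b a^-1 b a b^-1 a b)   [inverse elimination on b] = -x^3*y^3*z + x^4*y^2 + x^2*y^4 + 3*x^2*y^2*z^2 - 2*x^3*y*z - 2*x*y^3*z - 3*x*y*z^3 - 4*x^2*y^2 + x^2*z^2 + y^2*z^2 + z^4 + 8*x*y*z - 4*z^2 + 2
next, tr(b^-1 a b^-1 a^-2 b a^-1 b a) = tr(b a^-1 b a b^-1 a b^-1 a^-1) tr(a) - tr(b a^-1 b a b^-1 a b^-1)   [inverse elimination on a] = -x^4*y^3*z + x^5*y^2 + x^3*y^4 + 3*x^3*y^2*z^2 - 2*x^4*y*z - 2*x^2*y^3*z - 3*x^2*y*z^3 - 4*x^3*y^2 + x^3*z^2 + x*y^2*z^2 + x*z^4 + 8*x^2*y*z - 4*x*z^2 + x

-x^4*y^3*z + x^5*y^2 + x^3*y^4 + 3*x^3*y^2*z^2 - 2*x^4*y*z - 2*x^2*y^3*z - 3*x^2*y*z^3 - 4*x^3*y^2 + x^3*z^2 + x*y^2*z^2 + x*z^4 + 8*x^2*y*z - 4*x*z^2 + x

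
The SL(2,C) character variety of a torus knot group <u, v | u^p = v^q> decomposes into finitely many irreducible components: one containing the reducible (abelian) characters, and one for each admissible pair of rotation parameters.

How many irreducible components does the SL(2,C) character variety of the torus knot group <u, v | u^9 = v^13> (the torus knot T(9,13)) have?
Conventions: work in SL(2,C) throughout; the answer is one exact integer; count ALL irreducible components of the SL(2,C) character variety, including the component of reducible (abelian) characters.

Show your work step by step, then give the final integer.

49

Gamma = < u, v | u^9 = v^13 > (torus knot T(9,13)); the central element u^9 = v^13 acts as +I or -I in any irreducible SL(2,C) representation.
So on each irreducible component the traces are pinned: tr(u) = 2*cos(pi*alpha/9) with 1 <= alpha <= 8, tr(v) = 2*cos(pi*beta/13) with 1 <= beta <= 12.
The two central values (-1)^alpha I and (-1)^beta I must be the same matrix, so alpha and beta share a parity.
count pairs: odd alpha (4 choices) x odd beta (6), plus even alpha (4) x even beta (6): 4*6 + 4*6 = 48.
That is 48 components of irreducible characters, and with the reducible (abelian) component the total is 49.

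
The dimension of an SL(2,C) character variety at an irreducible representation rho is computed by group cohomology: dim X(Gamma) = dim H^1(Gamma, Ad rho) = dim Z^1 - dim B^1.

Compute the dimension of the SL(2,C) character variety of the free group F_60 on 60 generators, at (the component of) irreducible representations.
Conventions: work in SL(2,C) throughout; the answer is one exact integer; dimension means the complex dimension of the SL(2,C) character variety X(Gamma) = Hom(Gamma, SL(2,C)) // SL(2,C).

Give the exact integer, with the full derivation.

177

Here Gamma is free of rank 60 — no relator constrains a cocycle.
Z^1(Gamma, Ad rho) = (sl_2)^60: a cocycle is a free choice of one sl_2 vector per generator, so dim Z^1 = 3*60 = 180.
At an irreducible rho the centralizer of the image in sl_2 is 0, so the coboundary map sl_2 -> Z^1 is injective: dim B^1 = 3.
dim H^1 = 180 - 3 = 177, which is dim X.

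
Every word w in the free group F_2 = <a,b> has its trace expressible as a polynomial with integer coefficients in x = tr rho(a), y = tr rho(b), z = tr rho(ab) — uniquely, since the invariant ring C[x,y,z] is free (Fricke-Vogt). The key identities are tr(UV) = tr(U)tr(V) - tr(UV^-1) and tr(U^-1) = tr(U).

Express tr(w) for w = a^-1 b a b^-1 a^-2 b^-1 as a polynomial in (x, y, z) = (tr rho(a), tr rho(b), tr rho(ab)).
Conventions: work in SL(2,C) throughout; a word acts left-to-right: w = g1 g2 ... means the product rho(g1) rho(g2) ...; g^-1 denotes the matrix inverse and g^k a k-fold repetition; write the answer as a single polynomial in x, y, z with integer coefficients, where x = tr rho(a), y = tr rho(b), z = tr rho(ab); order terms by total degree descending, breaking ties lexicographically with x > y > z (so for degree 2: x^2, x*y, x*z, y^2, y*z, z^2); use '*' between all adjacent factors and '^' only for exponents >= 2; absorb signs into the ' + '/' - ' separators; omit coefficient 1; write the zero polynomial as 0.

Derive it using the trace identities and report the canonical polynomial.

tr(a^-1) = tr(a) = x
tr(b a b) = tr(b) tr(a b) - tr(a) = y*z - x
tr(b a b a) = tr(a b) tr(a b) - tr(1) = z^2 - 2
tr(a b a^-1 b) = tr(b a b) tr(a) - tr(b a b a) = x*y*z - x^2 - z^2 + 2
tr(b a^-1 b^-1 a) = tr(a b a^-1) tr(b) - tr(a b a^-1 b) = -x*y*z + x^2 + y^2 + z^2 - 2
tr(a^-1 b^-1 a^-1 b) = tr(b a^-1 b^-1) tr(a) - tr(b a^-1 b^-1 a) = x*y*z - y^2 - z^2 + 2
tr(a^-1 b a b a^-1) = tr(b a b a^-1) tr(a) - tr(b a b) = x^2*y*z - x^3 - x*z^2 - y*z + 3*x
tr(a^-1 b a b a^-2) = tr(a^-1 b a b a^-1) tr(a) - tr(a^-1 b a b) = x^3*y*z - x^4 - x^2*z^2 - 2*x*y*z + 4*x^2 + z^2 - 2
tr(b^2 a b) = tr(b) tr(a b^2) - tr(a b) = y^2*z - x*y - z
tr(a b a) = tr(a) tr(b a) - tr(b) = x*z - y
tr(b^2 a b a) = tr(b) tr(a b a b) - tr(a b a) = y*z^2 - x*z - y
tr(b a b a^-1 b) = tr(b^2 a b) tr(a) - tr(b^2 a b a) = x*y^2*z - x^2*y - y*z^2 + y
tr(b a b a b a) = tr(a b a b) tr(a b) - tr(b a) = z^3 - 3*z
tr(b a b a^-1 b a) = tr(b a b a b) tr(a) - tr(b a b a b a) = x*y*z^2 - x^2*z - z^3 - x*y + 3*z
tr(b a^-1 b a b a^-1) = tr(b a b a^-1 b) tr(a) - tr(b a b a^-1 b a) = x^2*y^2*z - x^3*y - 2*x*y*z^2 + x^2*z + z^3 + 2*x*y - 3*z
tr(b a^-1 b a b) = tr(b a b^2) tr(a) - tr(b a b^2 a) = x*y^2*z - x^2*y - y*z^2 + y
tr(a^-1 b a b a^-2 b) = tr(b a^-1 b a b a^-1) tr(a) - tr(b a^-1 b a b) = x^3*y^2*z - x^4*y - 2*x^2*y*z^2 + x^3*z - x*y^2*z + x*z^3 + 3*x^2*y + y*z^2 - 3*x*z - y
tr(a^-2 b^-1 a^-1 b a b) = tr(a^-1 b a b a^-2) tr(b) - tr(a^-1 b a b a^-2 b) = x^2*y*z^2 - x^3*z - x*y^2*z - x*z^3 + x^2*y + 3*x*z - y
tr(a^-1 b a b^-1 a^-2 b^-1) = tr(a^-2 b^-1 a^-1 b a) tr(b) - tr(a^-2 b^-1 a^-1 b a b) = -x^2*y*z^2 + x^3*z + 2*x*y^2*z + x*z^3 - x^2*y - y^3 - y*z^2 - 3*x*z + 3*y

-x^2*y*z^2 + x^3*z + 2*x*y^2*z + x*z^3 - x^2*y - y^3 - y*z^2 - 3*x*z + 3*y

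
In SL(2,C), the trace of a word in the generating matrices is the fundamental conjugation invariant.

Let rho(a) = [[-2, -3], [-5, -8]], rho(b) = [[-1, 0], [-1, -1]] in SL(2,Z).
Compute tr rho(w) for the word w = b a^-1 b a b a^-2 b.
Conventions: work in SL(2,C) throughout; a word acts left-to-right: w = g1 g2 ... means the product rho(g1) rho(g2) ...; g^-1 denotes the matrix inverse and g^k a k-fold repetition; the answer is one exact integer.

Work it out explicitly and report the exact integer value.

rho(b) = [[-1, 0], [-1, -1]]
... * rho(a^-1) = [[-8, 3], [5, -2]]  ->  [[8, -3], [3, -1]]
... * rho(b) = [[-1, 0], [-1, -1]]  ->  [[-5, 3], [-2, 1]]
... * rho(a) = [[-2, -3], [-5, -8]]  ->  [[-5, -9], [-1, -2]]
... * rho(b) = [[-1, 0], [-1, -1]]  ->  [[14, 9], [3, 2]]
... * rho(a^-1) = [[-8, 3], [5, -2]]  ->  [[-67, 24], [-14, 5]]
... * rho(a^-1) = [[-8, 3], [5, -2]]  ->  [[656, -249], [137, -52]]
... * rho(b) = [[-1, 0], [-1, -1]]  ->  [[-407, 249], [-85, 52]]
tr = -407 + 52 = -355

-355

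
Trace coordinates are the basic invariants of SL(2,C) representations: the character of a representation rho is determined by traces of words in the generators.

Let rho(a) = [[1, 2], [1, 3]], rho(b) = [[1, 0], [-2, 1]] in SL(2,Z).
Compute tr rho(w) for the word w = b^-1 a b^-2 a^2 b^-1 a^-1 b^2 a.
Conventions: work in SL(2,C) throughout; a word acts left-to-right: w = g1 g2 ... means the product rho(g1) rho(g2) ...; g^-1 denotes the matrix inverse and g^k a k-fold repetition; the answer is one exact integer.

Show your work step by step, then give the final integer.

11692

rho(b^-1) = [[1, 0], [2, 1]]
... * rho(a) = [[1, 2], [1, 3]]  ->  [[1, 2], [3, 7]]
... * rho(b^-1) = [[1, 0], [2, 1]]  ->  [[5, 2], [17, 7]]
... * rho(b^-1) = [[1, 0], [2, 1]]  ->  [[9, 2], [31, 7]]
... * rho(a) = [[1, 2], [1, 3]]  ->  [[11, 24], [38, 83]]
... * rho(a) = [[1, 2], [1, 3]]  ->  [[35, 94], [121, 325]]
... * rho(b^-1) = [[1, 0], [2, 1]]  ->  [[223, 94], [771, 325]]
... * rho(a^-1) = [[3, -2], [-1, 1]]  ->  [[575, -352], [1988, -1217]]
... * rho(b) = [[1, 0], [-2, 1]]  ->  [[1279, -352], [4422, -1217]]
... * rho(b) = [[1, 0], [-2, 1]]  ->  [[1983, -352], [6856, -1217]]
... * rho(a) = [[1, 2], [1, 3]]  ->  [[1631, 2910], [5639, 10061]]
tr = 1631 + 10061 = 11692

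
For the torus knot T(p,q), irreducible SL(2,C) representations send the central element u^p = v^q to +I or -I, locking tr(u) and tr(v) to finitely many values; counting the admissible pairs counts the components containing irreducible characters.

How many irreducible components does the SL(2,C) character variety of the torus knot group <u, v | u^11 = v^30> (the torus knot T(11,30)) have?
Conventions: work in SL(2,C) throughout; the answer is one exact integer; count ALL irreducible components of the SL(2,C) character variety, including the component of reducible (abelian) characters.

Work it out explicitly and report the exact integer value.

146

Gamma = < u, v | u^11 = v^30 > (torus knot T(11,30)); the central element u^11 = v^30 acts as +I or -I in any irreducible SL(2,C) representation.
So on each irreducible component the traces are pinned: tr(u) = 2*cos(pi*alpha/11) with 1 <= alpha <= 10, tr(v) = 2*cos(pi*beta/30) with 1 <= beta <= 29.
Consistency of u^11 = (-1)^alpha I with v^30 = (-1)^beta I forces alpha = beta (mod 2).
Enumerate parity-matched pairs: 5*15 odd-odd plus 5*14 even-even gives 145.
Total: 145 irreducible-character components + 1 reducible (abelian) component = 146.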